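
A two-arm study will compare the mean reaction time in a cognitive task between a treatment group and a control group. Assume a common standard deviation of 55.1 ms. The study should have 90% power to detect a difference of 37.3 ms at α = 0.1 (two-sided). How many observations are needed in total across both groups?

For two equal groups, n per group = 2·((z_{α/2} + z_β)·σ/δ)².
z_{α/2} = 1.645; z_β = 1.282 (power 90%).
n = 2 × (2.927 × 55.1 / 37.3)² = 2 × 18.70 = 37.40
Round up: n = 38 per group.
Total across both groups: 2 × 38 = 76.

76 total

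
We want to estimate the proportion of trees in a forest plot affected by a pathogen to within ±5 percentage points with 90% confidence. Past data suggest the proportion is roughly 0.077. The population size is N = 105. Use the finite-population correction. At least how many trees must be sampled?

45

For a proportion with margin E = 0.05 at 90% confidence, z = 1.645.
n = p̂(1−p̂)(z/E)² = 0.077 × 0.923 × (1.645/0.05)² = 76.93 — call this n₀.
Finite-population correction with N = 105: n = n₀ / (1 + (n₀−1)/N) = 76.93 / 1.723 = 44.65
Round up: n = 45.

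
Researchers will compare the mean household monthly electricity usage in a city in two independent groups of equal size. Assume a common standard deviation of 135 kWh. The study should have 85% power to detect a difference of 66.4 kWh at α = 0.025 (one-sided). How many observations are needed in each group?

For two equal groups, n per group = 2·((z_α + z_β)·σ/δ)².
z_α = 1.960; z_β = 1.036 (power 85%).
n = 2 × (2.996 × 135 / 66.4)² = 2 × 37.10 = 74.20
Round up: n = 75 per group.

75 per group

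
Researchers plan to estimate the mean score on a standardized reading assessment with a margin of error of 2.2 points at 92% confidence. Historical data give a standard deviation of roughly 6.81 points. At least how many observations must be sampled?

30

For a mean, the margin of error is E = z·σ/√n, so n = (zσ/E)².
At 92% confidence, z = 1.751.
n = (1.751 × 6.81 / 2.2)² = 29.38
Round up: n = 30.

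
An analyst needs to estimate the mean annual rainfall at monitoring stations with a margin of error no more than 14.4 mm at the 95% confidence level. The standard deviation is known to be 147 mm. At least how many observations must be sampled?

401

For a mean, the margin of error is E = z·σ/√n, so n = (zσ/E)².
At 95% confidence, z = 1.960.
n = (1.960 × 147 / 14.4)² = 400.33
Round up: n = 401.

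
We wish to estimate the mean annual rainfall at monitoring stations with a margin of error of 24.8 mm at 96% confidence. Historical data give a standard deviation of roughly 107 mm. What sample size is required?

79

For a mean, the margin of error is E = z·σ/√n, so n = (zσ/E)².
At 96% confidence, z = 2.054.
n = (2.054 × 107 / 24.8)² = 78.54
Round up: n = 79.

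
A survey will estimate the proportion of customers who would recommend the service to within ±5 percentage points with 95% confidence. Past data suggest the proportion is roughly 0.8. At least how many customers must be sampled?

For a proportion with margin E = 0.05 at 95% confidence, z = 1.960.
n = p̂(1−p̂)(z/E)² = 0.8 × 0.2 × (1.960/0.05)² = 245.86
Round up: n = 246.

246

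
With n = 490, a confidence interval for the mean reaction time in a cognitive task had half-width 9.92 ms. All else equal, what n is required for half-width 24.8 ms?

Margin of error scales as 1/√n, so n₂ = n₁·(E₁/E₂)².
n₂ = 490 × (9.92/24.8)² = 490 × 0.16 = 78.40
Round up: n₂ = 79.

79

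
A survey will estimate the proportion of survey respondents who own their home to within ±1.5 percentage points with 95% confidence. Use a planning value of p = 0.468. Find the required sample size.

For a proportion with margin E = 0.015 at 95% confidence, z = 1.960.
n = p̂(1−p̂)(z/E)² = 0.468 × 0.532 × (1.960/0.015)² = 4250.96
Round up: n = 4251.

4251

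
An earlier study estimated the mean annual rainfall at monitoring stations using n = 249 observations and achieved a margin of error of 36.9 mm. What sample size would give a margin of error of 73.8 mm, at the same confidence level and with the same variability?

Margin of error scales as 1/√n, so n₂ = n₁·(E₁/E₂)².
n₂ = 249 × (36.9/73.8)² = 249 × 0.25 = 62.25
Round up: n₂ = 63.

63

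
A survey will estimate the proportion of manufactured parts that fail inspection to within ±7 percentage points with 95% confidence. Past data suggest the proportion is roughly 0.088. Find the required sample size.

For a proportion with margin E = 0.07 at 95% confidence, z = 1.960.
n = p̂(1−p̂)(z/E)² = 0.088 × 0.912 × (1.960/0.07)² = 62.92
Round up: n = 63.

n = 63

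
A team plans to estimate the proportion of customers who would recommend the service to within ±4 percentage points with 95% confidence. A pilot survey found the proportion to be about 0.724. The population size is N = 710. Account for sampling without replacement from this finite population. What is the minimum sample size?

For a proportion with margin E = 0.04 at 95% confidence, z = 1.960.
n = p̂(1−p̂)(z/E)² = 0.724 × 0.276 × (1.960/0.04)² = 479.78 — call this n₀.
Finite-population correction with N = 710: n = n₀ / (1 + (n₀−1)/N) = 479.78 / 1.674 = 286.61
Round up: n = 287.

287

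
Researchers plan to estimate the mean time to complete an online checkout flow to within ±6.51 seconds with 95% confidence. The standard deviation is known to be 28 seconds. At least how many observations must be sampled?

n = 72

For a mean, the margin of error is E = z·σ/√n, so n = (zσ/E)².
At 95% confidence, z = 1.960.
n = (1.960 × 28 / 6.51)² = 71.07
Round up: n = 72.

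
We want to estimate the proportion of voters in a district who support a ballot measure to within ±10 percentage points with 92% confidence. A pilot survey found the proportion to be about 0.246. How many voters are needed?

57

For a proportion with margin E = 0.1 at 92% confidence, z = 1.751.
n = p̂(1−p̂)(z/E)² = 0.246 × 0.754 × (1.751/0.1)² = 56.87
Round up: n = 57.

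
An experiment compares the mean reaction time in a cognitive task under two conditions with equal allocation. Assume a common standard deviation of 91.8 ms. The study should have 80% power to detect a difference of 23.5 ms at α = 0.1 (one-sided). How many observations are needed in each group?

138 per group

For two equal groups, n per group = 2·((z_α + z_β)·σ/δ)².
z_α = 1.282; z_β = 0.842 (power 80%).
n = 2 × (2.124 × 91.8 / 23.5)² = 2 × 68.84 = 137.68
Round up: n = 138 per group.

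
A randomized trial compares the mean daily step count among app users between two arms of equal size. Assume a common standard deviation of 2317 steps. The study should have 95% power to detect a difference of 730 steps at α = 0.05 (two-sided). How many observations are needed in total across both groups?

524 total

For two equal groups, n per group = 2·((z_{α/2} + z_β)·σ/δ)².
z_{α/2} = 1.960; z_β = 1.645 (power 95%).
n = 2 × (3.605 × 2317 / 730)² = 2 × 130.92 = 261.84
Round up: n = 262 per group.
Total across both groups: 2 × 262 = 524.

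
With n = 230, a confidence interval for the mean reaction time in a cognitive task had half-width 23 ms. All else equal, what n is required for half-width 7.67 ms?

2069

Margin of error scales as 1/√n, so n₂ = n₁·(E₁/E₂)².
n₂ = 230 × (23/7.67)² = 230 × 8.992 = 2068.16
Round up: n₂ = 2069.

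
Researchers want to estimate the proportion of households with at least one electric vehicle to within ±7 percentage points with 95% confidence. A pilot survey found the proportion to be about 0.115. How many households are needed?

n = 80

For a proportion with margin E = 0.07 at 95% confidence, z = 1.960.
n = p̂(1−p̂)(z/E)² = 0.115 × 0.885 × (1.960/0.07)² = 79.79
Round up: n = 80.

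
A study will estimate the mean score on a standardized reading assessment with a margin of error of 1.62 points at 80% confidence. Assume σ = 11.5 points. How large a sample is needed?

83

For a mean, the margin of error is E = z·σ/√n, so n = (zσ/E)².
At 80% confidence, z = 1.282.
n = (1.282 × 11.5 / 1.62)² = 82.82
Round up: n = 83.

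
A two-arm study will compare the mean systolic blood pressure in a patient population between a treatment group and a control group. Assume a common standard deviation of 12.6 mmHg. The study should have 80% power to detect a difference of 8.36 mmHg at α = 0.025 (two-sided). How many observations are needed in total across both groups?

88 total

For two equal groups, n per group = 2·((z_{α/2} + z_β)·σ/δ)².
z_{α/2} = 2.241; z_β = 0.842 (power 80%).
n = 2 × (3.083 × 12.6 / 8.36)² = 2 × 21.59 = 43.18
Round up: n = 44 per group.
Total across both groups: 2 × 44 = 88.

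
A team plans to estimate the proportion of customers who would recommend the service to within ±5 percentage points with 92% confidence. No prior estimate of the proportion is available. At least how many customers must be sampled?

For a proportion with margin E = 0.05 at 92% confidence, z = 1.751.
With no prior estimate, use p = 0.5, which maximizes p(1−p) at 0.25.
n = 0.25 × (z/E)² = 0.25 × (1.751/0.05)² = 306.60
Round up: n = 307.

n = 307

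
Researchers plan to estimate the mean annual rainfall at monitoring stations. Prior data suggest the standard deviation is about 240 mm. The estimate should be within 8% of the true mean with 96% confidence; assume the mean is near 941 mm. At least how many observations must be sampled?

43

For a mean, the margin of error is E = z·σ/√n, so n = (zσ/E)².
At 96% confidence, z = 2.054.
E = 8% of 941 = 75.28 mm.
n = (2.054 × 240 / 75.28)² = 42.88
Round up: n = 43.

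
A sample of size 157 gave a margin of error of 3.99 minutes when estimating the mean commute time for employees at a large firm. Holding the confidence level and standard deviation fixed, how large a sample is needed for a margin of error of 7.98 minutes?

40

Margin of error scales as 1/√n, so n₂ = n₁·(E₁/E₂)².
n₂ = 157 × (3.99/7.98)² = 157 × 0.25 = 39.25
Round up: n₂ = 40.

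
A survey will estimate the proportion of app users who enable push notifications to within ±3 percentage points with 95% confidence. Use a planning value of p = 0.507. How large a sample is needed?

For a proportion with margin E = 0.03 at 95% confidence, z = 1.960.
n = p̂(1−p̂)(z/E)² = 0.507 × 0.493 × (1.960/0.03)² = 1066.90
Round up: n = 1067.

1067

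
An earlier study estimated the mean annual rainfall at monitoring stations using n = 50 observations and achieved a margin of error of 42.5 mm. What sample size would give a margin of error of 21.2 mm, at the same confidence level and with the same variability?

201

Margin of error scales as 1/√n, so n₂ = n₁·(E₁/E₂)².
n₂ = 50 × (42.5/21.2)² = 50 × 4.019 = 200.95
Round up: n₂ = 201.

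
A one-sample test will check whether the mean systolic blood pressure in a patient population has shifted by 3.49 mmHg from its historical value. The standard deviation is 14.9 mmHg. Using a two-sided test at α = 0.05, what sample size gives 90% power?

192

For a one-sample z-test, n = ((z_{α/2} + z_β)·σ/δ)².
z_{α/2} = 1.960 (two-sided α = 0.05); z_β = 1.282 (power 90% → β = 0.1).
n = (3.242 × 14.9 / 3.49)² = 191.58
Round up: n = 192.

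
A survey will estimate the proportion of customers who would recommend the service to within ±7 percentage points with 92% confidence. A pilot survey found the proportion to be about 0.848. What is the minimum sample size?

n = 81

For a proportion with margin E = 0.07 at 92% confidence, z = 1.751.
n = p̂(1−p̂)(z/E)² = 0.848 × 0.152 × (1.751/0.07)² = 80.65
Round up: n = 81.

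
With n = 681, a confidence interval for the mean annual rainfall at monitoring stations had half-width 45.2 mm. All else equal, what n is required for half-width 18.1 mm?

Margin of error scales as 1/√n, so n₂ = n₁·(E₁/E₂)².
n₂ = 681 × (45.2/18.1)² = 681 × 6.236 = 4246.72
Round up: n₂ = 4247.

n = 4247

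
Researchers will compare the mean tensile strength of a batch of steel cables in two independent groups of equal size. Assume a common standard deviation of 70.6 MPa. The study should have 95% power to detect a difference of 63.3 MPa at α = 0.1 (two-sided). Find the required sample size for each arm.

For two equal groups, n per group = 2·((z_{α/2} + z_β)·σ/δ)².
z_{α/2} = 1.645; z_β = 1.645 (power 95%).
n = 2 × (3.290 × 70.6 / 63.3)² = 2 × 13.46 = 26.92
Round up: n = 27 per group.

27 per group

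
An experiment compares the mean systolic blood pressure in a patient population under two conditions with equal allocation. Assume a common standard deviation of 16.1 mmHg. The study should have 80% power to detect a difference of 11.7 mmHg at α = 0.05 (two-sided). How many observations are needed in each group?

30 per group

For two equal groups, n per group = 2·((z_{α/2} + z_β)·σ/δ)².
z_{α/2} = 1.960; z_β = 0.842 (power 80%).
n = 2 × (2.802 × 16.1 / 11.7)² = 2 × 14.87 = 29.74
Round up: n = 30 per group.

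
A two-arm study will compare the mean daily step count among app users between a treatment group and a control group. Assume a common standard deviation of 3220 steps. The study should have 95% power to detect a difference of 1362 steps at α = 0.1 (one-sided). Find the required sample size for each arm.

96 per group

For two equal groups, n per group = 2·((z_α + z_β)·σ/δ)².
z_α = 1.282; z_β = 1.645 (power 95%).
n = 2 × (2.927 × 3220 / 1362)² = 2 × 47.89 = 95.78
Round up: n = 96 per group.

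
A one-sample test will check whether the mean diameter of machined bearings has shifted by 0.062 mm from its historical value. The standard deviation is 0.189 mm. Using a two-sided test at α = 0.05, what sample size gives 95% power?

For a one-sample z-test, n = ((z_{α/2} + z_β)·σ/δ)².
z_{α/2} = 1.960 (two-sided α = 0.05); z_β = 1.645 (power 95% → β = 0.05).
n = (3.605 × 0.189 / 0.062)² = 120.77
Round up: n = 121.

n = 121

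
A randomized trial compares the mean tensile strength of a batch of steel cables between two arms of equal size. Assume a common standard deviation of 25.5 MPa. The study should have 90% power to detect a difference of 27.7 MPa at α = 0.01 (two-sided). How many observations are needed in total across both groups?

For two equal groups, n per group = 2·((z_{α/2} + z_β)·σ/δ)².
z_{α/2} = 2.576; z_β = 1.282 (power 90%).
n = 2 × (3.858 × 25.5 / 27.7)² = 2 × 12.61 = 25.22
Round up: n = 26 per group.
Total across both groups: 2 × 26 = 52.

52 total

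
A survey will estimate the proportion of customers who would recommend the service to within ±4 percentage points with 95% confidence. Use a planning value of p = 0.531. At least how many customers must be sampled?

598

For a proportion with margin E = 0.04 at 95% confidence, z = 1.960.
n = p̂(1−p̂)(z/E)² = 0.531 × 0.469 × (1.960/0.04)² = 597.94
Round up: n = 598.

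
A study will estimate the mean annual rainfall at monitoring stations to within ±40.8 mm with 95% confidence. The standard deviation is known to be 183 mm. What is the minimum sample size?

For a mean, the margin of error is E = z·σ/√n, so n = (zσ/E)².
At 95% confidence, z = 1.960.
n = (1.960 × 183 / 40.8)² = 77.28
Round up: n = 78.

78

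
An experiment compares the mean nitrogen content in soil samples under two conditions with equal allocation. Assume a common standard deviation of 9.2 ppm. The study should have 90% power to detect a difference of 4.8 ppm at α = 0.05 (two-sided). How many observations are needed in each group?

78 per group

For two equal groups, n per group = 2·((z_{α/2} + z_β)·σ/δ)².
z_{α/2} = 1.960; z_β = 1.282 (power 90%).
n = 2 × (3.242 × 9.2 / 4.8)² = 2 × 38.61 = 77.22
Round up: n = 78 per group.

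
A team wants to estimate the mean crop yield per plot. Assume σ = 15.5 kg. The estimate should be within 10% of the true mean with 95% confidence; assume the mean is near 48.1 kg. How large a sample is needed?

40

For a mean, the margin of error is E = z·σ/√n, so n = (zσ/E)².
At 95% confidence, z = 1.960.
E = 10% of 48.1 = 4.81 kg.
n = (1.960 × 15.5 / 4.81)² = 39.89
Round up: n = 40.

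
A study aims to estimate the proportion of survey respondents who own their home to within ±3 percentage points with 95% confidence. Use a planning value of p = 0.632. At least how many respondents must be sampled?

For a proportion with margin E = 0.03 at 95% confidence, z = 1.960.
n = p̂(1−p̂)(z/E)² = 0.632 × 0.368 × (1.960/0.03)² = 992.74
Round up: n = 993.

n = 993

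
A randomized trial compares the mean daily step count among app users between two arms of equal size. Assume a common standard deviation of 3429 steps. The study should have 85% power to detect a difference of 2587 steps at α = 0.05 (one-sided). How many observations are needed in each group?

26 per group

For two equal groups, n per group = 2·((z_α + z_β)·σ/δ)².
z_α = 1.645; z_β = 1.036 (power 85%).
n = 2 × (2.681 × 3429 / 2587)² = 2 × 12.63 = 25.26
Round up: n = 26 per group.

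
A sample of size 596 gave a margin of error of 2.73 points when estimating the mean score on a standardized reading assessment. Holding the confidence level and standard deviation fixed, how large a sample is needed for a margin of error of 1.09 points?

3739

Margin of error scales as 1/√n, so n₂ = n₁·(E₁/E₂)².
n₂ = 596 × (2.73/1.09)² = 596 × 6.273 = 3738.71
Round up: n₂ = 3739.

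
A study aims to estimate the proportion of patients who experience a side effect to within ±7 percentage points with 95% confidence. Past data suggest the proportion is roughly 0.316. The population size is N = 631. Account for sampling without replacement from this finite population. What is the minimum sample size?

For a proportion with margin E = 0.07 at 95% confidence, z = 1.960.
n = p̂(1−p̂)(z/E)² = 0.316 × 0.684 × (1.960/0.07)² = 169.46 — call this n₀.
Finite-population correction with N = 631: n = n₀ / (1 + (n₀−1)/N) = 169.46 / 1.267 = 133.75
Round up: n = 134.

134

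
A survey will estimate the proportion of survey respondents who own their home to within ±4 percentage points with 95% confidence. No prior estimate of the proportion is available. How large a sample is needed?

For a proportion with margin E = 0.04 at 95% confidence, z = 1.960.
With no prior estimate, use p = 0.5, which maximizes p(1−p) at 0.25.
n = 0.25 × (z/E)² = 0.25 × (1.960/0.04)² = 600.25
Round up: n = 601.

n = 601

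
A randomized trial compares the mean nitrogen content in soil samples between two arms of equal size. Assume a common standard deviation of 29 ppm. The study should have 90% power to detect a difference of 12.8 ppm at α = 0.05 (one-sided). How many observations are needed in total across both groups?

For two equal groups, n per group = 2·((z_α + z_β)·σ/δ)².
z_α = 1.645; z_β = 1.282 (power 90%).
n = 2 × (2.927 × 29 / 12.8)² = 2 × 43.98 = 87.96
Round up: n = 88 per group.
Total across both groups: 2 × 88 = 176.

176 total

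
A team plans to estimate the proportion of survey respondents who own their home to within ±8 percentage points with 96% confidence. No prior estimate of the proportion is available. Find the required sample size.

For a proportion with margin E = 0.08 at 96% confidence, z = 2.054.
With no prior estimate, use p = 0.5, which maximizes p(1−p) at 0.25.
n = 0.25 × (z/E)² = 0.25 × (2.054/0.08)² = 164.80
Round up: n = 165.

n = 165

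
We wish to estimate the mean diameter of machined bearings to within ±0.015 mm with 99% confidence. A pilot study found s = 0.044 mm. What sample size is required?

n = 58

For a mean, the margin of error is E = z·σ/√n, so n = (zσ/E)².
At 99% confidence, z = 2.576.
n = (2.576 × 0.044 / 0.015)² = 57.10
Round up: n = 58.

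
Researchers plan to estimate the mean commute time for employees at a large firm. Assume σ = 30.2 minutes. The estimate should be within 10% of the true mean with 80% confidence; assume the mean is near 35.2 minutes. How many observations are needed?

121

For a mean, the margin of error is E = z·σ/√n, so n = (zσ/E)².
At 80% confidence, z = 1.282.
E = 10% of 35.2 = 3.52 minutes.
n = (1.282 × 30.2 / 3.52)² = 120.98
Round up: n = 121.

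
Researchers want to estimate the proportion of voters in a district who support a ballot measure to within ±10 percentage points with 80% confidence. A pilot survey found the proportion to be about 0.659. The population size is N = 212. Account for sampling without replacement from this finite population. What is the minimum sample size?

n = 32

For a proportion with margin E = 0.1 at 80% confidence, z = 1.282.
n = p̂(1−p̂)(z/E)² = 0.659 × 0.341 × (1.282/0.1)² = 36.93 — call this n₀.
Finite-population correction with N = 212: n = n₀ / (1 + (n₀−1)/N) = 36.93 / 1.169 = 31.59
Round up: n = 32.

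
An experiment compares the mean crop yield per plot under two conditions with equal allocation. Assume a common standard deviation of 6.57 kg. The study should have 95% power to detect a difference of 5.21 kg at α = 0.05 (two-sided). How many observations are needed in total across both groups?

For two equal groups, n per group = 2·((z_{α/2} + z_β)·σ/δ)².
z_{α/2} = 1.960; z_β = 1.645 (power 95%).
n = 2 × (3.605 × 6.57 / 5.21)² = 2 × 20.67 = 41.34
Round up: n = 42 per group.
Total across both groups: 2 × 42 = 84.

84 total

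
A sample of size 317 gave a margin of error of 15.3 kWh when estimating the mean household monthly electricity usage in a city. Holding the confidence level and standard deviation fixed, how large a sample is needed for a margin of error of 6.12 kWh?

n = 1982

Margin of error scales as 1/√n, so n₂ = n₁·(E₁/E₂)².
n₂ = 317 × (15.3/6.12)² = 317 × 6.25 = 1981.25
Round up: n₂ = 1982.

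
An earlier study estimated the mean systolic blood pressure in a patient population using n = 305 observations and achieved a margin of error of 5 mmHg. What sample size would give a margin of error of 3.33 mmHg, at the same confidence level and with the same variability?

Margin of error scales as 1/√n, so n₂ = n₁·(E₁/E₂)².
n₂ = 305 × (5/3.33)² = 305 × 2.255 = 687.77
Round up: n₂ = 688.

688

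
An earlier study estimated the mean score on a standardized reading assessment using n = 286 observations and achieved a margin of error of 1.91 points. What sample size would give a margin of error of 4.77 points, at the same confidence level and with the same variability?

Margin of error scales as 1/√n, so n₂ = n₁·(E₁/E₂)².
n₂ = 286 × (1.91/4.77)² = 286 × 0.1603 = 45.85
Round up: n₂ = 46.

n = 46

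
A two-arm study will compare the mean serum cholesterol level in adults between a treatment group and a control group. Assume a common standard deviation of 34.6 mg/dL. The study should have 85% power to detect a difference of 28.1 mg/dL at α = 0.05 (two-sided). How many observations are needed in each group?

28 per group

For two equal groups, n per group = 2·((z_{α/2} + z_β)·σ/δ)².
z_{α/2} = 1.960; z_β = 1.036 (power 85%).
n = 2 × (2.996 × 34.6 / 28.1)² = 2 × 13.61 = 27.22
Round up: n = 28 per group.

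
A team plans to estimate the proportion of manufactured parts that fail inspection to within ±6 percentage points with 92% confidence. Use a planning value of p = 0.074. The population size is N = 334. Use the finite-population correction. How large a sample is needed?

For a proportion with margin E = 0.06 at 92% confidence, z = 1.751.
n = p̂(1−p̂)(z/E)² = 0.074 × 0.926 × (1.751/0.06)² = 58.36 — call this n₀.
Finite-population correction with N = 334: n = n₀ / (1 + (n₀−1)/N) = 58.36 / 1.172 = 49.80
Round up: n = 50.

50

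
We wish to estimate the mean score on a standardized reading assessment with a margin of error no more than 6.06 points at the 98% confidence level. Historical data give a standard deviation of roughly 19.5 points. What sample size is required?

57

For a mean, the margin of error is E = z·σ/√n, so n = (zσ/E)².
At 98% confidence, z = 2.326.
n = (2.326 × 19.5 / 6.06)² = 56.02
Round up: n = 57.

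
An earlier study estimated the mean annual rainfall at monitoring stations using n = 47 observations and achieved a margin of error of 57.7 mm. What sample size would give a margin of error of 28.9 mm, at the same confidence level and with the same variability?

Margin of error scales as 1/√n, so n₂ = n₁·(E₁/E₂)².
n₂ = 47 × (57.7/28.9)² = 47 × 3.986 = 187.34
Round up: n₂ = 188.

188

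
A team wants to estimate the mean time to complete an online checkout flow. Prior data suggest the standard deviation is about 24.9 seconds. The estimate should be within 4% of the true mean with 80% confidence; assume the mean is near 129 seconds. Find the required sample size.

39

For a mean, the margin of error is E = z·σ/√n, so n = (zσ/E)².
At 80% confidence, z = 1.282.
E = 4% of 129 = 5.16 seconds.
n = (1.282 × 24.9 / 5.16)² = 38.27
Round up: n = 39.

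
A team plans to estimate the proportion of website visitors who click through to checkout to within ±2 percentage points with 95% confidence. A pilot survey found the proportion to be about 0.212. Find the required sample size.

1605

For a proportion with margin E = 0.02 at 95% confidence, z = 1.960.
n = p̂(1−p̂)(z/E)² = 0.212 × 0.788 × (1.960/0.02)² = 1604.41
Round up: n = 1605.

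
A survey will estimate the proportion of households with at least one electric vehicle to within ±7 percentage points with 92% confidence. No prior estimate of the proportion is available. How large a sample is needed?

n = 157

For a proportion with margin E = 0.07 at 92% confidence, z = 1.751.
With no prior estimate, use p = 0.5, which maximizes p(1−p) at 0.25.
n = 0.25 × (z/E)² = 0.25 × (1.751/0.07)² = 156.43
Round up: n = 157.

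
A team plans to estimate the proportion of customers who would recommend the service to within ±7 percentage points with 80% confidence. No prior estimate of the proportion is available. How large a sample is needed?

For a proportion with margin E = 0.07 at 80% confidence, z = 1.282.
With no prior estimate, use p = 0.5, which maximizes p(1−p) at 0.25.
n = 0.25 × (z/E)² = 0.25 × (1.282/0.07)² = 83.85
Round up: n = 84.

84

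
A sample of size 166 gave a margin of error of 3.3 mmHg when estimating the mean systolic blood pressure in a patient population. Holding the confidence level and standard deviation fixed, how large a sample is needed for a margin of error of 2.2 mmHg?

Margin of error scales as 1/√n, so n₂ = n₁·(E₁/E₂)².
n₂ = 166 × (3.3/2.2)² = 166 × 2.25 = 373.50
Round up: n₂ = 374.

374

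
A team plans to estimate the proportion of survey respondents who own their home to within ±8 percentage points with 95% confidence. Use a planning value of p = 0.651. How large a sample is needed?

For a proportion with margin E = 0.08 at 95% confidence, z = 1.960.
n = p̂(1−p̂)(z/E)² = 0.651 × 0.349 × (1.960/0.08)² = 136.38
Round up: n = 137.

137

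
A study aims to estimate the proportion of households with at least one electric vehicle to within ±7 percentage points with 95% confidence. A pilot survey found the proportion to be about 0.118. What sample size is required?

For a proportion with margin E = 0.07 at 95% confidence, z = 1.960.
n = p̂(1−p̂)(z/E)² = 0.118 × 0.882 × (1.960/0.07)² = 81.60
Round up: n = 82.

n = 82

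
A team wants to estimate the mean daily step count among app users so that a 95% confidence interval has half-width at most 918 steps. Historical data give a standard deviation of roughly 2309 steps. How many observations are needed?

25

For a mean, the margin of error is E = z·σ/√n, so n = (zσ/E)².
At 95% confidence, z = 1.960.
n = (1.960 × 2309 / 918)² = 24.30
Round up: n = 25.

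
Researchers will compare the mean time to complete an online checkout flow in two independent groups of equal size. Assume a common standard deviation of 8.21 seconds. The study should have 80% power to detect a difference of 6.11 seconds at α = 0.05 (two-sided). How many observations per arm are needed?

29 per group

For two equal groups, n per group = 2·((z_{α/2} + z_β)·σ/δ)².
z_{α/2} = 1.960; z_β = 0.842 (power 80%).
n = 2 × (2.802 × 8.21 / 6.11)² = 2 × 14.18 = 28.36
Round up: n = 29 per group.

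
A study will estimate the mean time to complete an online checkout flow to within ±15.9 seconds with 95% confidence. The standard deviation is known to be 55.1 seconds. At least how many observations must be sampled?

n = 47

For a mean, the margin of error is E = z·σ/√n, so n = (zσ/E)².
At 95% confidence, z = 1.960.
n = (1.960 × 55.1 / 15.9)² = 46.13
Round up: n = 47.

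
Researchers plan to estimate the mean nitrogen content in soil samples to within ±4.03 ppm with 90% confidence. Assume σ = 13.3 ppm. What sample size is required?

30

For a mean, the margin of error is E = z·σ/√n, so n = (zσ/E)².
At 90% confidence, z = 1.645.
n = (1.645 × 13.3 / 4.03)² = 29.47
Round up: n = 30.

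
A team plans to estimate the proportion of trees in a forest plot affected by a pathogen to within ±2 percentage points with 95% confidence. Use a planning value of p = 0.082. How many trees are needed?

For a proportion with margin E = 0.02 at 95% confidence, z = 1.960.
n = p̂(1−p̂)(z/E)² = 0.082 × 0.918 × (1.960/0.02)² = 722.95
Round up: n = 723.

723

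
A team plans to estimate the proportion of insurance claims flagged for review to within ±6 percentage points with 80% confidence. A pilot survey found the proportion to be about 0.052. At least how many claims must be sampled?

23

For a proportion with margin E = 0.06 at 80% confidence, z = 1.282.
n = p̂(1−p̂)(z/E)² = 0.052 × 0.948 × (1.282/0.06)² = 22.51
Round up: n = 23.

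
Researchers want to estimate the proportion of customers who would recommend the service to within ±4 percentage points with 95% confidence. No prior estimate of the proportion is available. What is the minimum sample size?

n = 601

For a proportion with margin E = 0.04 at 95% confidence, z = 1.960.
With no prior estimate, use p = 0.5, which maximizes p(1−p) at 0.25.
n = 0.25 × (z/E)² = 0.25 × (1.960/0.04)² = 600.25
Round up: n = 601.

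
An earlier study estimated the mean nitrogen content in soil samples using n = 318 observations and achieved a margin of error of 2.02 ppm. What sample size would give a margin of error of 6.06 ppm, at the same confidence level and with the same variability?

Margin of error scales as 1/√n, so n₂ = n₁·(E₁/E₂)².
n₂ = 318 × (2.02/6.06)² = 318 × 0.1111 = 35.33
Round up: n₂ = 36.

36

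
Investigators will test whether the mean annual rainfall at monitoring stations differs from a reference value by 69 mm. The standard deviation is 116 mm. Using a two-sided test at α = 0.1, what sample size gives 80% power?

For a one-sample z-test, n = ((z_{α/2} + z_β)·σ/δ)².
z_{α/2} = 1.645 (two-sided α = 0.1); z_β = 0.842 (power 80% → β = 0.2).
n = (2.487 × 116 / 69)² = 17.48
Round up: n = 18.

18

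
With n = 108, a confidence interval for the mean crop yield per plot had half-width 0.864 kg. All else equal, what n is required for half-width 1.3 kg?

48

Margin of error scales as 1/√n, so n₂ = n₁·(E₁/E₂)².
n₂ = 108 × (0.864/1.3)² = 108 × 0.4417 = 47.70
Round up: n₂ = 48.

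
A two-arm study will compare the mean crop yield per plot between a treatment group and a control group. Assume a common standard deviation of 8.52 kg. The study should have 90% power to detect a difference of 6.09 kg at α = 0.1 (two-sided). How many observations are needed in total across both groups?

68 total

For two equal groups, n per group = 2·((z_{α/2} + z_β)·σ/δ)².
z_{α/2} = 1.645; z_β = 1.282 (power 90%).
n = 2 × (2.927 × 8.52 / 6.09)² = 2 × 16.77 = 33.54
Round up: n = 34 per group.
Total across both groups: 2 × 34 = 68.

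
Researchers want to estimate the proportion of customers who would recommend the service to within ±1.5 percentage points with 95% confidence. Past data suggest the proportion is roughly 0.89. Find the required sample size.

For a proportion with margin E = 0.015 at 95% confidence, z = 1.960.
n = p̂(1−p̂)(z/E)² = 0.89 × 0.11 × (1.960/0.015)² = 1671.52
Round up: n = 1672.

n = 1672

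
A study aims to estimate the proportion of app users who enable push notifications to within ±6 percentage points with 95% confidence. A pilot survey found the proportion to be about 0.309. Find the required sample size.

228

For a proportion with margin E = 0.06 at 95% confidence, z = 1.960.
n = p̂(1−p̂)(z/E)² = 0.309 × 0.691 × (1.960/0.06)² = 227.85
Round up: n = 228.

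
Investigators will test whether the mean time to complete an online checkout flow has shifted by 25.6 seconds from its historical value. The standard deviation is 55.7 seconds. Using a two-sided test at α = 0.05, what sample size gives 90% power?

50

For a one-sample z-test, n = ((z_{α/2} + z_β)·σ/δ)².
z_{α/2} = 1.960 (two-sided α = 0.05); z_β = 1.282 (power 90% → β = 0.1).
n = (3.242 × 55.7 / 25.6)² = 49.76
Round up: n = 50.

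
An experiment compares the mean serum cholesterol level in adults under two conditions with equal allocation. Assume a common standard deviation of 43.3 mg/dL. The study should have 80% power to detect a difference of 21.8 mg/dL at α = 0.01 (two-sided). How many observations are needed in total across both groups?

186 total

For two equal groups, n per group = 2·((z_{α/2} + z_β)·σ/δ)².
z_{α/2} = 2.576; z_β = 0.842 (power 80%).
n = 2 × (3.418 × 43.3 / 21.8)² = 2 × 46.09 = 92.18
Round up: n = 93 per group.
Total across both groups: 2 × 93 = 186.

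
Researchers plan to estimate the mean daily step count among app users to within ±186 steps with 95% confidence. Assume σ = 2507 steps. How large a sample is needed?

For a mean, the margin of error is E = z·σ/√n, so n = (zσ/E)².
At 95% confidence, z = 1.960.
n = (1.960 × 2507 / 186)² = 697.90
Round up: n = 698.

698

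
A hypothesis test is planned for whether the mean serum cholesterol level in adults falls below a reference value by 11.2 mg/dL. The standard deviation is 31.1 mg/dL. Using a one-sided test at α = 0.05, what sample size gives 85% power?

For a one-sample z-test, n = ((z_α + z_β)·σ/δ)².
z_α = 1.645 (one-sided α = 0.05); z_β = 1.036 (power 85% → β = 0.15).
n = (2.681 × 31.1 / 11.2)² = 55.42
Round up: n = 56.

56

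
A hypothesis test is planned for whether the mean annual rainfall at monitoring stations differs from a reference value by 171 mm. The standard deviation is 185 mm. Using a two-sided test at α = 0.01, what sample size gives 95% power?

For a one-sample z-test, n = ((z_{α/2} + z_β)·σ/δ)².
z_{α/2} = 2.576 (two-sided α = 0.01); z_β = 1.645 (power 95% → β = 0.05).
n = (4.221 × 185 / 171)² = 20.85
Round up: n = 21.

21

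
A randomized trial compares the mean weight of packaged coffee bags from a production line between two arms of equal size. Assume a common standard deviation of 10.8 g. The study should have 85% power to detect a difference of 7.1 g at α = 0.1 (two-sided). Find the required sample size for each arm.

For two equal groups, n per group = 2·((z_{α/2} + z_β)·σ/δ)².
z_{α/2} = 1.645; z_β = 1.036 (power 85%).
n = 2 × (2.681 × 10.8 / 7.1)² = 2 × 16.63 = 33.26
Round up: n = 34 per group.

34 per group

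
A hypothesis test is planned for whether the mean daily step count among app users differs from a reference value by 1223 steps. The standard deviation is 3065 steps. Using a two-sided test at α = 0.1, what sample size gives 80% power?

n = 39

For a one-sample z-test, n = ((z_{α/2} + z_β)·σ/δ)².
z_{α/2} = 1.645 (two-sided α = 0.1); z_β = 0.842 (power 80% → β = 0.2).
n = (2.487 × 3065 / 1223)² = 38.85
Round up: n = 39.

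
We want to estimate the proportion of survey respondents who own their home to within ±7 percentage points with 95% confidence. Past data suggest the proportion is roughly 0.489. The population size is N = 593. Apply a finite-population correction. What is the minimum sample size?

148

For a proportion with margin E = 0.07 at 95% confidence, z = 1.960.
n = p̂(1−p̂)(z/E)² = 0.489 × 0.511 × (1.960/0.07)² = 195.91 — call this n₀.
Finite-population correction with N = 593: n = n₀ / (1 + (n₀−1)/N) = 195.91 / 1.329 = 147.41
Round up: n = 148.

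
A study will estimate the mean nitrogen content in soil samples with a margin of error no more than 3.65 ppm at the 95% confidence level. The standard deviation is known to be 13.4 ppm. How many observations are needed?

For a mean, the margin of error is E = z·σ/√n, so n = (zσ/E)².
At 95% confidence, z = 1.960.
n = (1.960 × 13.4 / 3.65)² = 51.78
Round up: n = 52.

52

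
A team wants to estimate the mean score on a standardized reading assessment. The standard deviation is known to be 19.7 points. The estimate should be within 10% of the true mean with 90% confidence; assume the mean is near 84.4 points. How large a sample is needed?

15

For a mean, the margin of error is E = z·σ/√n, so n = (zσ/E)².
At 90% confidence, z = 1.645.
E = 10% of 84.4 = 8.44 points.
n = (1.645 × 19.7 / 8.44)² = 14.74
Round up: n = 15.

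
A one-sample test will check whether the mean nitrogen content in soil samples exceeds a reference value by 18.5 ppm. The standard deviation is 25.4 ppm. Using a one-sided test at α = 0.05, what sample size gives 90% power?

n = 17

For a one-sample z-test, n = ((z_α + z_β)·σ/δ)².
z_α = 1.645 (one-sided α = 0.05); z_β = 1.282 (power 90% → β = 0.1).
n = (2.927 × 25.4 / 18.5)² = 16.15
Round up: n = 17.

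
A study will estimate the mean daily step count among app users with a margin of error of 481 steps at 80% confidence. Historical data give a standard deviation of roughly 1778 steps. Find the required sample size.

n = 23

For a mean, the margin of error is E = z·σ/√n, so n = (zσ/E)².
At 80% confidence, z = 1.282.
n = (1.282 × 1778 / 481)² = 22.46
Round up: n = 23.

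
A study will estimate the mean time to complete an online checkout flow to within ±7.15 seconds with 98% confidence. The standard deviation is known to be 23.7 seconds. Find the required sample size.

60

For a mean, the margin of error is E = z·σ/√n, so n = (zσ/E)².
At 98% confidence, z = 2.326.
n = (2.326 × 23.7 / 7.15)² = 59.44
Round up: n = 60.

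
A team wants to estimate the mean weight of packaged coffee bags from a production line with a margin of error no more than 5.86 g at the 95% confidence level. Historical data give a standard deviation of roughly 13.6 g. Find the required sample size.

For a mean, the margin of error is E = z·σ/√n, so n = (zσ/E)².
At 95% confidence, z = 1.960.
n = (1.960 × 13.6 / 5.86)² = 20.69
Round up: n = 21.

n = 21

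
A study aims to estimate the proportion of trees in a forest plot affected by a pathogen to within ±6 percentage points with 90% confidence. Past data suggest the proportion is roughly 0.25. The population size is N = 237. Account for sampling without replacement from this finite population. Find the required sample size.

n = 89

For a proportion with margin E = 0.06 at 90% confidence, z = 1.645.
n = p̂(1−p̂)(z/E)² = 0.25 × 0.75 × (1.645/0.06)² = 140.94 — call this n₀.
Finite-population correction with N = 237: n = n₀ / (1 + (n₀−1)/N) = 140.94 / 1.59 = 88.64
Round up: n = 89.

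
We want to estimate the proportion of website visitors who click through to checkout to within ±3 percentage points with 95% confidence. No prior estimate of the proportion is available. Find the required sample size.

1068

For a proportion with margin E = 0.03 at 95% confidence, z = 1.960.
With no prior estimate, use p = 0.5, which maximizes p(1−p) at 0.25.
n = 0.25 × (z/E)² = 0.25 × (1.960/0.03)² = 1067.11
Round up: n = 1068.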